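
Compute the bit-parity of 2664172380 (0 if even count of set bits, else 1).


0b10011110110011000000101101011100 has 16 ones => parity 0

0


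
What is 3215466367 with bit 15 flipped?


3215466367 ^ (1 << 15) = 3215466367 ^ 32768 = 3215499135

3215499135


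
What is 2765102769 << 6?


0b10100100110100000001111010110001 << 6 = 0b10100100110100000001111010110001000000 = 176966577216

176966577216


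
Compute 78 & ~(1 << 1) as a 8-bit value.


78 & ~(1 << 1) = 76

76


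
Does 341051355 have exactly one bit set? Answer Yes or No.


0b10100010101000000011111011011. Multiple bits set => No

No


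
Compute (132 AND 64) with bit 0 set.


Step 1: 132 & 64 = 0
Step 2: 0 | (1 << 0) = 0 | 1 = 1

1


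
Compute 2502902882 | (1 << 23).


2502902882 | (1 << 23) = 2502902882 | 8388608 = 2511291490

2511291490


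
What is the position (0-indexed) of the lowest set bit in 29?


0b11101. Lowest set bit at position 0

0


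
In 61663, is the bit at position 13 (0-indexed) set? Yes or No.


0b1111000011011111, bit 13 = 1. Yes

Yes


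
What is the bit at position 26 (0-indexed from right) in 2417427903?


0b10010000000101110000010110111111, position 26 = 0

0


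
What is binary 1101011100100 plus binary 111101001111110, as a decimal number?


1101011100100 + 111101001111110 = 1001010101100010 = 38242

38242


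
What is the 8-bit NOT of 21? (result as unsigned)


~0b10101 = 0b11101010 = 234 (8-bit unsigned)

234


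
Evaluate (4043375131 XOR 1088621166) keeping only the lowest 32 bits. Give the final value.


Step 1: 4043375131 ^ 1088621166 = 2984380533
Step 2: 2984380533 & 4294967295 = 2984380533

2984380533


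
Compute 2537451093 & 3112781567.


0b10010111001111100110111001010101 & 0b10111001100010010100011011111111 = 0b10010001000010000100011001010101 = 2433238613

2433238613


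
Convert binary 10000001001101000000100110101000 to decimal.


10000001001101000000100110101000 in decimal = 2167671208

2167671208


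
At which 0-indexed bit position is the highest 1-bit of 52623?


0b1100110110001111. Highest set bit at position 15

15


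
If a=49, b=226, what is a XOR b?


49 ^ 226 = 211

211


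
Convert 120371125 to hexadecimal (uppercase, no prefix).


120371125 = 72CB7B5 hex

72CB7B5


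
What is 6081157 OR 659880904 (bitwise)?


0b10111001100101010000101 | 0b100111010101001111101111001000 = 0b100111010111001111101111001101 = 660405197

660405197


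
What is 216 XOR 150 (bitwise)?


0b11011000 ^ 0b10010110 = 0b1001110 = 78

78


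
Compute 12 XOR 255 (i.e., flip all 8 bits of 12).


12 ^ 255 = 243

243


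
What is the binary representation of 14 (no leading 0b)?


14 = 1110 in binary

1110


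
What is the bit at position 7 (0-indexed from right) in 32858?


0b1000000001011010, position 7 = 0

0


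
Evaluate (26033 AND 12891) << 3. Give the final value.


Step 1: 26033 & 12891 = 8209
Step 2: 8209 << 3 = 65672

65672


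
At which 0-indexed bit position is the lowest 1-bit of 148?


0b10010100. Lowest set bit at position 2

2


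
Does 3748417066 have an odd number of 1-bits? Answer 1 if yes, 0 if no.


0b11011111011011000100111000101010 has 18 ones => parity 0

0


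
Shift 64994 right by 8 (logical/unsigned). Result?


0b1111110111100010 >> 8 = 0b11111101 = 253

253


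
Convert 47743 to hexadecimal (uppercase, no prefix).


47743 = BA7F hex

BA7F


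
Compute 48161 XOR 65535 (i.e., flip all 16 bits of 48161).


48161 ^ 65535 = 17374

17374


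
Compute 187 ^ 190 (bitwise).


0b10111011 ^ 0b10111110 = 0b101 = 5

5


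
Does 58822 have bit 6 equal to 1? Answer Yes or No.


0b1110010111000110, bit 6 = 1. Yes

Yes


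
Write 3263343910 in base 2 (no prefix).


3263343910 = 11000010100000101010110100100110 in binary

11000010100000101010110100100110


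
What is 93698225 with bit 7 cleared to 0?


93698225 & ~(1 << 7) = 93698097

93698097


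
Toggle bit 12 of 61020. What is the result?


61020 ^ (1 << 12) = 61020 ^ 4096 = 65116

65116


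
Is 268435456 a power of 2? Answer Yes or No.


0b10000000000000000000000000000. Only one bit set => Yes

Yes


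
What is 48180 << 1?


0b1011110000110100 << 1 = 0b10111100001101000 = 96360

96360


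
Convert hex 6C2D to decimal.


6C2D hex = 27693 decimal

27693


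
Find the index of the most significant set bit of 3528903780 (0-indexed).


0b11010010010101101100110001100100. Highest set bit at position 31

31


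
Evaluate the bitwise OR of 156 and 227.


0b10011100 | 0b11100011 = 0b11111111 = 255

255


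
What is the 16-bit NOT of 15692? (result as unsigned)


~0b11110101001100 = 0b1100001010110011 = 49843 (16-bit unsigned)

49843


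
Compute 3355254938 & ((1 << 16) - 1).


3355254938 & 65535 = 8346

8346


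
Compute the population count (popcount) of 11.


0b1011 has 3 set bits

3


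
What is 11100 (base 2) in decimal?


11100 in decimal = 28

28


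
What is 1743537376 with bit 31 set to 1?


1743537376 | (1 << 31) = 1743537376 | 2147483648 = 3891021024

3891021024


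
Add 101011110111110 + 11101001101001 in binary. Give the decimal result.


101011110111110 + 11101001101001 = 1001001000100111 = 37415

37415


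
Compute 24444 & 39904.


0b101111101111100 & 0b1001101111100000 = 0b1101101100000 = 7008

7008


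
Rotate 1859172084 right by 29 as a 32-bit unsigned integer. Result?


Rotate 0b1101110110100001011011011110100 right by 29 (32-bit) = 0b1110110100001011011011110100011 = 1988474787

1988474787


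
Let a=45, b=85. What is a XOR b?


45 ^ 85 = 120

120


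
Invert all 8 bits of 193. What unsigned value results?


193 ^ 255 = 62

62


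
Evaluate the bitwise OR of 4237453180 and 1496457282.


0b11111100100100100110011101111100 | 0b1011001001100100010000001000010 = 0b11111101101100100110011101111110 = 4256327550

4256327550


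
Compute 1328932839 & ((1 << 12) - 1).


1328932839 & 4095 = 2023

2023


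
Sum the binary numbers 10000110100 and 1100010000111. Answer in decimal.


10000110100 + 1100010000111 = 1110010111011 = 7355

7355


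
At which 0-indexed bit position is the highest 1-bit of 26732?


0b110100001101100. Highest set bit at position 14

14


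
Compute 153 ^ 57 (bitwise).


0b10011001 ^ 0b111001 = 0b10100000 = 160

160


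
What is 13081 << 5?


0b11001100011001 << 5 = 0b1100110001100100000 = 418592

418592


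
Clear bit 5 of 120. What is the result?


120 & ~(1 << 5) = 88

88


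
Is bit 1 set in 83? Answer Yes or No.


0b1010011, bit 1 = 1. Yes

Yes


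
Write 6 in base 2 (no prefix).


6 = 110 in binary

110


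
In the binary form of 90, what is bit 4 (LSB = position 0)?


0b1011010, position 4 = 1

1


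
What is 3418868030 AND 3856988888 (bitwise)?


0b11001011110001111100100100111110 & 0b11100101111001001111101011011000 = 0b11000001110001001100100000011000 = 3250898968

3250898968


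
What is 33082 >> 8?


0b1000000100111010 >> 8 = 0b10000001 = 129

129


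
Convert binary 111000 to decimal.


111000 in decimal = 56

56


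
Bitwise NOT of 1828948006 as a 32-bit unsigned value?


~0b1101101000000111000100000100110 = 0b10010010111111000111011111011001 = 2466019289 (32-bit unsigned)

2466019289


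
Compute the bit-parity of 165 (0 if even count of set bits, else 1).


0b10100101 has 4 ones => parity 0

0


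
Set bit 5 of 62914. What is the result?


62914 | (1 << 5) = 62914 | 32 = 62946

62946


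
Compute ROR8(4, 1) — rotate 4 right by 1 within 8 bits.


Rotate 0b100 right by 1 (8-bit) = 0b10 = 2

2


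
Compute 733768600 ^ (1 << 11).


733768600 ^ (1 << 11) = 733768600 ^ 2048 = 733766552

733766552


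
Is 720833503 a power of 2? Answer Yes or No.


0b101010111101110000101111011111. Multiple bits set => No

No


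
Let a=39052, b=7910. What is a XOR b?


39052 ^ 7910 = 34410

34410


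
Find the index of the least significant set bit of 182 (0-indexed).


0b10110110. Lowest set bit at position 1

1


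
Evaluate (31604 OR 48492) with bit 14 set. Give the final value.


Step 1: 31604 | 48492 = 65404
Step 2: 65404 | (1 << 14) = 65404 | 16384 = 65404

65404


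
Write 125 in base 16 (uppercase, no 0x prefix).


125 = 7D hex

7D


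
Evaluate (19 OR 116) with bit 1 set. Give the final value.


Step 1: 19 | 116 = 119
Step 2: 119 | (1 << 1) = 119 | 2 = 119

119


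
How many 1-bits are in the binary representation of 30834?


0b111100001110010 has 8 set bits

8


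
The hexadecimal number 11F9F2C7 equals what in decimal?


11F9F2C7 hex = 301593287 decimal

301593287


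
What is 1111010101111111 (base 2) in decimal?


1111010101111111 in decimal = 62847

62847


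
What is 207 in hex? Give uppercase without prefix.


207 = CF hex

CF


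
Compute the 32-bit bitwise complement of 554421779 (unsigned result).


~0b100001000010111100111000010011 = 0b11011110111101000011000111101100 = 3740545516 (32-bit unsigned)

3740545516


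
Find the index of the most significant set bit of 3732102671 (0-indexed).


0b11011110011100110101111000001111. Highest set bit at position 31

31


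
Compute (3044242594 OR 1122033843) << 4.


Step 1: 3044242594 | 1122033843 = 4159960243
Step 2: 4159960243 << 4 = 66559363888

66559363888


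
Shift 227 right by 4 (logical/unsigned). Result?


0b11100011 >> 4 = 0b1110 = 14

14


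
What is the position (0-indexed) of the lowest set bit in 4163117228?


0b11111000001001000010000010101100. Lowest set bit at position 2

2


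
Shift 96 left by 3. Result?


0b1100000 << 3 = 0b1100000000 = 768

768


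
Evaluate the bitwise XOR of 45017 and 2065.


0b1010111111011001 ^ 0b100000010001 = 0b1010011111001000 = 42952

42952


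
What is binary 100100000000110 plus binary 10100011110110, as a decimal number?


100100000000110 + 10100011110110 = 111000011111100 = 28924

28924


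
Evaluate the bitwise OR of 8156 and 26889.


0b1111111011100 | 0b110100100001001 = 0b111111111011101 = 32733

32733


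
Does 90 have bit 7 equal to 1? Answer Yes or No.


0b1011010, bit 7 = 0. No

No


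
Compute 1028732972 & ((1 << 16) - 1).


1028732972 & 65535 = 14380

14380


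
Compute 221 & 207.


0b11011101 & 0b11001111 = 0b11001101 = 205

205


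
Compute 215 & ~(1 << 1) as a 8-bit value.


215 & ~(1 << 1) = 213

213


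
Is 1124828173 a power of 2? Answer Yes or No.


0b1000011000010111000010000001101. Multiple bits set => No

No


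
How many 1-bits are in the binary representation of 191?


0b10111111 has 7 set bits

7


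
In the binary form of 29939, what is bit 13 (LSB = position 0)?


0b111010011110011, position 13 = 1

1


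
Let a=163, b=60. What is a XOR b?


163 ^ 60 = 159

159


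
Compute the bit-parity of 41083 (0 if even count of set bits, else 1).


0b1010000001111011 has 8 ones => parity 0

0


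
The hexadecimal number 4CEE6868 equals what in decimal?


4CEE6868 hex = 1290692712 decimal

1290692712


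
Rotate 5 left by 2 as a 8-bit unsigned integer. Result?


Rotate 0b101 left by 2 (8-bit) = 0b10100 = 20

20


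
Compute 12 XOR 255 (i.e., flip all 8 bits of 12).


12 ^ 255 = 243

243


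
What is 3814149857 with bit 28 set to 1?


3814149857 | (1 << 28) = 3814149857 | 268435456 = 4082585313

4082585313


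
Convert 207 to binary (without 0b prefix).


207 = 11001111 in binary

11001111


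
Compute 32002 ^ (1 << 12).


32002 ^ (1 << 12) = 32002 ^ 4096 = 27906

27906


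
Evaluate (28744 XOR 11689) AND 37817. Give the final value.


Step 1: 28744 ^ 11689 = 24033
Step 2: 24033 & 37817 = 4513

4513


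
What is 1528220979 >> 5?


0b1011011000101101100110100110011 >> 5 = 0b10110110001011011001101001 = 47756905

47756905


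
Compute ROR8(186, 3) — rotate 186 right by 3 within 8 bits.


Rotate 0b10111010 right by 3 (8-bit) = 0b1010111 = 87

87


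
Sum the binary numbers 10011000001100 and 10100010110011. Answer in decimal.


10011000001100 + 10100010110011 = 100111010111111 = 20159

20159


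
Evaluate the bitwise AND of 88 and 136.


0b1011000 & 0b10001000 = 0b1000 = 8

8


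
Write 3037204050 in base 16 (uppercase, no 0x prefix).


3037204050 = B5080E52 hex

B5080E52


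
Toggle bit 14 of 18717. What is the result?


18717 ^ (1 << 14) = 18717 ^ 16384 = 2333

2333


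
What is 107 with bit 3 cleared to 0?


107 & ~(1 << 3) = 99

99


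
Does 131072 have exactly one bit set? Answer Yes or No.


0b100000000000000000. Only one bit set => Yes

Yes


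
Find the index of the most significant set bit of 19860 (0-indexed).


0b100110110010100. Highest set bit at position 14

14


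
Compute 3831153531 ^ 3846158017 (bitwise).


0b11100100010110101100001101111011 ^ 0b11100101001111111011011011000001 = 0b1011001010111010110111010 = 23426490

23426490


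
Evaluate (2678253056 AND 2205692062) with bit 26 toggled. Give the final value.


Step 1: 2678253056 & 2205692062 = 2199920640
Step 2: 2199920640 ^ (1 << 26) = 2199920640 ^ 67108864 = 2267029504

2267029504


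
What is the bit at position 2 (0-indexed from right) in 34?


0b100010, position 2 = 0

0


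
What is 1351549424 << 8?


0b1010000100011110000000111110000 << 8 = 0b101000010001111000000011111000000000000 = 345996652544

345996652544


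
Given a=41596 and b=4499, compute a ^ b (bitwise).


41596 ^ 4499 = 46063

46063


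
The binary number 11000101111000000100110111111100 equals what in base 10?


11000101111000000100110111111100 in decimal = 3319811580

3319811580


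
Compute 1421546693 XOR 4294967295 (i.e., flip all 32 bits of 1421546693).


1421546693 ^ 4294967295 = 2873420602

2873420602


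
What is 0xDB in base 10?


DB hex = 219 decimal

219


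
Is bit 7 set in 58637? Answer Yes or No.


0b1110010100001101, bit 7 = 0. No

No


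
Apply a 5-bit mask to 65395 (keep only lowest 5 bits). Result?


65395 & 31 = 19

19


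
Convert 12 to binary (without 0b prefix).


12 = 1100 in binary

1100


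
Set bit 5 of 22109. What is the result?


22109 | (1 << 5) = 22109 | 32 = 22141

22141


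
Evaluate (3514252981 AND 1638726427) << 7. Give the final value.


Step 1: 3514252981 & 1638726427 = 1092893201
Step 2: 1092893201 << 7 = 139890329728

139890329728


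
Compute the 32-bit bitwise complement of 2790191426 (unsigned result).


~0b10100110010011101111000101000010 = 0b1011001101100010000111010111101 = 1504775869 (32-bit unsigned)

1504775869


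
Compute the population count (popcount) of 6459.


0b1100100111011 has 8 set bits

8


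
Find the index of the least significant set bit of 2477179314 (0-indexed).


0b10010011101001101100000110110010. Lowest set bit at position 1

1


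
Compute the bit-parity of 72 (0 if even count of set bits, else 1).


0b1001000 has 2 ones => parity 0

0


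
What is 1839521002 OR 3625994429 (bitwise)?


0b1101101101001001101110011101010 | 0b11011000001000000100100010111101 = 0b11111101101001001101110011111111 = 4255440127

4255440127


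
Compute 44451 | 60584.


0b1010110110100011 | 0b1110110010101000 = 0b1110110110101011 = 60843

60843


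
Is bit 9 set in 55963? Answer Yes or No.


0b1101101010011011, bit 9 = 1. Yes

Yes


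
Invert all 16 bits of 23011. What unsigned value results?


23011 ^ 65535 = 42524

42524


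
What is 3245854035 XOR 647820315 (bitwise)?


0b11000001011101111100110101010011 ^ 0b100110100111001111010000011011 = 0b11100111111010110011100101001000 = 3890952520

3890952520


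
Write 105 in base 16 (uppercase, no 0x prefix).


105 = 69 hex

69


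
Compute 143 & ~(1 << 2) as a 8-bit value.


143 & ~(1 << 2) = 139

139


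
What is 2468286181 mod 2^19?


2468286181 & 524287 = 462565

462565


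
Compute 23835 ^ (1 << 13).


23835 ^ (1 << 13) = 23835 ^ 8192 = 32027

32027


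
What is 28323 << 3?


0b110111010100011 << 3 = 0b110111010100011000 = 226584

226584


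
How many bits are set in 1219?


0b10011000011 has 5 set bits

5


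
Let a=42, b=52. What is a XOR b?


42 ^ 52 = 30

30


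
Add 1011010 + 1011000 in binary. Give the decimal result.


1011010 + 1011000 = 10110010 = 178

178


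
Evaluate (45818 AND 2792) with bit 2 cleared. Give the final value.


Step 1: 45818 & 2792 = 744
Step 2: 744 & ~(1 << 2) = 744

744


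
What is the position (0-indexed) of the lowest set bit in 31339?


0b111101001101011. Lowest set bit at position 0

0


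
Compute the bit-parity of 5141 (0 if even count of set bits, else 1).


0b1010000010101 has 5 ones => parity 1

1


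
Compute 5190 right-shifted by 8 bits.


0b1010001000110 >> 8 = 0b10100 = 20

20


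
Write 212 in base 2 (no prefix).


212 = 11010100 in binary

11010100


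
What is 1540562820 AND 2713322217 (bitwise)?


0b1011011110100110001111110000100 & 0b10100001101110100000001011101001 = 0b1100100100000001010000000 = 26346112

26346112


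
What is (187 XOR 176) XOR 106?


Step 1: 187 ^ 176 = 11
Step 2: 11 ^ 106 = 97

97


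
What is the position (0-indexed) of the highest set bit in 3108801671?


0b10111001010011001000110010000111. Highest set bit at position 31

31


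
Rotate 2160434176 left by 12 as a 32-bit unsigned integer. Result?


Rotate 0b10000000110001011001110000000000 left by 12 (32-bit) = 0b1011001110000000000100000001100 = 1505757196

1505757196


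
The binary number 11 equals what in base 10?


11 in decimal = 3

3


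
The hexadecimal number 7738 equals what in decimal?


7738 hex = 30520 decimal

30520


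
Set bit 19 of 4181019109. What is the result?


4181019109 | (1 << 19) = 4181019109 | 524288 = 4181543397

4181543397


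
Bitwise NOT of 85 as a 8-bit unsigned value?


~0b1010101 = 0b10101010 = 170 (8-bit unsigned)

170


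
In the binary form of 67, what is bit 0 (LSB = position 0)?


0b1000011, position 0 = 1

1


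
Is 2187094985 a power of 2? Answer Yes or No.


0b10000010010111000110101111001001. Multiple bits set => No

No


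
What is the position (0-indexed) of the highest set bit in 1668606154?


0b1100011011101001110100011001010. Highest set bit at position 30

30


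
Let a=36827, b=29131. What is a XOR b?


36827 ^ 29131 = 65040

65040


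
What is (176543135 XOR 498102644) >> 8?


Step 1: 176543135 ^ 498102644 = 389391595
Step 2: 389391595 >> 8 = 1521060

1521060


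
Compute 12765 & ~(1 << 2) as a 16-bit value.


12765 & ~(1 << 2) = 12761

12761


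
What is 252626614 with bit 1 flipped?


252626614 ^ (1 << 1) = 252626614 ^ 2 = 252626612

252626612


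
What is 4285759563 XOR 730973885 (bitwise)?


0b11111111011100111000000001001011 ^ 0b101011100100011100011010111101 = 0b11010100111000100100011011110110 = 3571599094

3571599094


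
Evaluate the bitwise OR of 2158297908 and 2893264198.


0b10000000101001010000001100110100 | 0b10101100011100111011010101000110 = 0b10101100111101111011011101110110 = 2901915510

2901915510


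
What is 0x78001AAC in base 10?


78001AAC hex = 2013272748 decimal

2013272748


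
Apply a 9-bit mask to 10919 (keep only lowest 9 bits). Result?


10919 & 511 = 167

167


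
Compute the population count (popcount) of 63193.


0b1111011011011001 has 11 set bits

11


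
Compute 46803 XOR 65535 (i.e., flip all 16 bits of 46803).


46803 ^ 65535 = 18732

18732


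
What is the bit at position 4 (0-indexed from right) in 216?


0b11011000, position 4 = 1

1


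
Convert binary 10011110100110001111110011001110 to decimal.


10011110100110001111110011001110 in decimal = 2660826318

2660826318


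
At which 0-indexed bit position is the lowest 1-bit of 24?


0b11000. Lowest set bit at position 3

3


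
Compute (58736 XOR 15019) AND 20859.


Step 1: 58736 ^ 15019 = 57307
Step 2: 57307 & 20859 = 20827

20827


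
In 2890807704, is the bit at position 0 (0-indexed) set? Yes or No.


0b10101100010011100011100110011000, bit 0 = 0. No

No


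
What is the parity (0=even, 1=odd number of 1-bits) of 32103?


0b111110101100111 has 11 ones => parity 1

1


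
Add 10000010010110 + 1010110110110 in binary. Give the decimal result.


10000010010110 + 1010110110110 = 11011001001100 = 13900

13900


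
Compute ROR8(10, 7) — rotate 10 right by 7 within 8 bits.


Rotate 0b1010 right by 7 (8-bit) = 0b10100 = 20

20


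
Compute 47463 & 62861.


0b1011100101100111 & 0b1111010110001101 = 0b1011000100000101 = 45317

45317


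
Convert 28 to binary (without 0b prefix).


28 = 11100 in binary

11100


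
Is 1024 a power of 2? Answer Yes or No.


0b10000000000. Only one bit set => Yes

Yes


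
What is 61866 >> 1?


0b1111000110101010 >> 1 = 0b111100011010101 = 30933

30933


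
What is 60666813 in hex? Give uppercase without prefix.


60666813 = 39DB3BD hex

39DB3BD


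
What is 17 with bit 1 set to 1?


17 | (1 << 1) = 17 | 2 = 19

19


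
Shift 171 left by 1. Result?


0b10101011 << 1 = 0b101010110 = 342

342


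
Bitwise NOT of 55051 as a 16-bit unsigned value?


~0b1101011100001011 = 0b10100011110100 = 10484 (16-bit unsigned)

10484


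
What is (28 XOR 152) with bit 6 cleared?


Step 1: 28 ^ 152 = 132
Step 2: 132 & ~(1 << 6) = 132

132


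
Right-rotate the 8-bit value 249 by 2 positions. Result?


Rotate 0b11111001 right by 2 (8-bit) = 0b1111110 = 126

126


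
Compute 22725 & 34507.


0b101100011000101 & 0b1000011011001011 = 0b11000001 = 193

193


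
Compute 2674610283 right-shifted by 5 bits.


0b10011111011010110101000001101011 >> 5 = 0b100111110110101101010000011 = 83581571

83581571


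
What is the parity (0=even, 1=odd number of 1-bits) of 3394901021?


0b11001010010110100001010000011101 has 14 ones => parity 0

0


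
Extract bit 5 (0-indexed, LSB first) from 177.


0b10110001, position 5 = 1

1


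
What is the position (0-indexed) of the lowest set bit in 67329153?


0b100000000110101110010000001. Lowest set bit at position 0

0


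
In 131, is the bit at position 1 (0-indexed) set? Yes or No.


0b10000011, bit 1 = 1. Yes

Yes


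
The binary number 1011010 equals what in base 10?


1011010 in decimal = 90

90


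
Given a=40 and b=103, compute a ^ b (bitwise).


40 ^ 103 = 79

79


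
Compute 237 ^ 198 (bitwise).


0b11101101 ^ 0b11000110 = 0b101011 = 43

43


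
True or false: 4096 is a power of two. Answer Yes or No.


0b1000000000000. Only one bit set => Yes

Yes


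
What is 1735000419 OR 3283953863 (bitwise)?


0b1100111011010100000000101100011 | 0b11000011101111010010100011000111 = 0b11100111111111110010100111100111 = 3892259303

3892259303


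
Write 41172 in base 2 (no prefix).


41172 = 1010000011010100 in binary

1010000011010100


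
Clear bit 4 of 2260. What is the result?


2260 & ~(1 << 4) = 2244

2244


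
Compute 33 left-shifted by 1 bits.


0b100001 << 1 = 0b1000010 = 66

66


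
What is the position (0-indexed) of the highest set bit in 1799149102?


0b1101011001111001101011000101110. Highest set bit at position 30

30


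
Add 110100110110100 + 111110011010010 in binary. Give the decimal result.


110100110110100 + 111110011010010 = 1110011010000110 = 59014

59014


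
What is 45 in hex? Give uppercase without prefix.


45 = 2D hex

2D


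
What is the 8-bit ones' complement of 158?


158 ^ 255 = 97

97


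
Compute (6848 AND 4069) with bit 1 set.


Step 1: 6848 & 4069 = 2752
Step 2: 2752 | (1 << 1) = 2752 | 2 = 2754

2754


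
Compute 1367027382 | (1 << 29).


1367027382 | (1 << 29) = 1367027382 | 536870912 = 1903898294

1903898294


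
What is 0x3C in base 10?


3C hex = 60 decimal

60


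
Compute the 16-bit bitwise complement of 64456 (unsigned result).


~0b1111101111001000 = 0b10000110111 = 1079 (16-bit unsigned)

1079


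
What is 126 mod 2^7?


126 & 127 = 126

126


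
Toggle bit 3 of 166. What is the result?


166 ^ (1 << 3) = 166 ^ 8 = 174

174


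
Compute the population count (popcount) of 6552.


0b1100110011000 has 6 set bits

6


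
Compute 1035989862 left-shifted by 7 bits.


0b111101101111111111001101100110 << 7 = 0b1111011011111111110011011001100000000 = 132606702336

132606702336


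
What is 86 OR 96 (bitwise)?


0b1010110 | 0b1100000 = 0b1110110 = 118

118


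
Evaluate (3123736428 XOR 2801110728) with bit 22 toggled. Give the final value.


Step 1: 3123736428 ^ 2801110728 = 482730404
Step 2: 482730404 ^ (1 << 22) = 482730404 ^ 4194304 = 478536100

478536100


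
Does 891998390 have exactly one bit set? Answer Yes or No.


0b110101001010101101000010110110. Multiple bits set => No

No


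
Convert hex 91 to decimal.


91 hex = 145 decimal

145


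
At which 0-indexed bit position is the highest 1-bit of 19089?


0b100101010010001. Highest set bit at position 14

14


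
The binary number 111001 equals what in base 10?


111001 in decimal = 57

57


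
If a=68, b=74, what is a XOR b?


68 ^ 74 = 14

14


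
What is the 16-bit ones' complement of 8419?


8419 ^ 65535 = 57116

57116


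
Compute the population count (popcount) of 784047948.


0b101110101110111001111101001100 has 19 set bits

19


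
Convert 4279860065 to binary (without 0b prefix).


4279860065 = 11111111000110010111101101100001 in binary

11111111000110010111101101100001


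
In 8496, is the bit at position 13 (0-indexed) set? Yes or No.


0b10000100110000, bit 13 = 1. Yes

Yes


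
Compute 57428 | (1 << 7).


57428 | (1 << 7) = 57428 | 128 = 57556

57556


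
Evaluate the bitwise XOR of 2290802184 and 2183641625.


0b10001000100010101101111000001000 ^ 0b10000010001001111011101000011001 = 0b1010101011010110010000010001 = 179135505

179135505


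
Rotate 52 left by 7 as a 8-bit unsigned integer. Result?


Rotate 0b110100 left by 7 (8-bit) = 0b11010 = 26

26


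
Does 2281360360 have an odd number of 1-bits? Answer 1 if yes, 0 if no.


0b10000111111110101100101111101000 has 19 ones => parity 1

1


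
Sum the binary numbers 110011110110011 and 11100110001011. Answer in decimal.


110011110110011 + 11100110001011 = 1010000100111110 = 41278

41278


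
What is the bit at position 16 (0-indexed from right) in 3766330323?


0b11100000011111011010001111010011, position 16 = 1

1


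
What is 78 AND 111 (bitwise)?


0b1001110 & 0b1101111 = 0b1001110 = 78

78


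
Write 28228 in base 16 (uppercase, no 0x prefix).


28228 = 6E44 hex

6E44


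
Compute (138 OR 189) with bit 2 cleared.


Step 1: 138 | 189 = 191
Step 2: 191 & ~(1 << 2) = 187

187


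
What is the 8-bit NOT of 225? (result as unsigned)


~0b11100001 = 0b11110 = 30 (8-bit unsigned)

30


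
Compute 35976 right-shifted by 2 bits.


0b1000110010001000 >> 2 = 0b10001100100010 = 8994

8994


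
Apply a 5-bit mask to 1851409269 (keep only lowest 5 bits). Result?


1851409269 & 31 = 21

21


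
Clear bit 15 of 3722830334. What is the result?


3722830334 & ~(1 << 15) = 3722797566

3722797566


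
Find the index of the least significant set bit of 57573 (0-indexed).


0b1110000011100101. Lowest set bit at position 0

0


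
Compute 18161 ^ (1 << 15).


18161 ^ (1 << 15) = 18161 ^ 32768 = 50929

50929


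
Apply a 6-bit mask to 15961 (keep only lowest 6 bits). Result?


15961 & 63 = 25

25


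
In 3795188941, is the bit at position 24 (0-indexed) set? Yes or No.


0b11100010001101011111110011001101, bit 24 = 0. No

No


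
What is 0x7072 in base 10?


7072 hex = 28786 decimal

28786


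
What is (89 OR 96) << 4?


Step 1: 89 | 96 = 121
Step 2: 121 << 4 = 1936

1936


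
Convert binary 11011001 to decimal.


11011001 in decimal = 217

217


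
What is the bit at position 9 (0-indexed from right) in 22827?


0b101100100101011, position 9 = 0

0


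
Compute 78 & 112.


0b1001110 & 0b1110000 = 0b1000000 = 64

64


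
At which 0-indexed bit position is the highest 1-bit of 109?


0b1101101. Highest set bit at position 6

6


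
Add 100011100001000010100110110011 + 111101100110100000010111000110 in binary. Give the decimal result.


100011100001000010100110110011 + 111101100110100000010111000110 = 1100001000111100010111101111001 = 1629368185

1629368185


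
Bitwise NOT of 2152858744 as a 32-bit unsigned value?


~0b10000000010100100000010001111000 = 0b1111111101011011111101110000111 = 2142108551 (32-bit unsigned)

2142108551


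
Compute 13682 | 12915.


0b11010101110010 | 0b11001001110011 = 0b11011101110011 = 14195

14195


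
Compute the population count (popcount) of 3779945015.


0b11100001010011010110001000110111 has 16 set bits

16


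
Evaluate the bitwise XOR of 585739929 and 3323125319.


0b100010111010011010111010011001 ^ 0b11000110000100101101111001000111 = 0b11100100111110110111000011011110 = 3841683678

3841683678


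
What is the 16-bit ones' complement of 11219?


11219 ^ 65535 = 54316

54316


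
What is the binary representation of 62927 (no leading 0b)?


62927 = 1111010111001111 in binary

1111010111001111


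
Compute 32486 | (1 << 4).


32486 | (1 << 4) = 32486 | 16 = 32502

32502


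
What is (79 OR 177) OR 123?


Step 1: 79 | 177 = 255
Step 2: 255 | 123 = 255

255


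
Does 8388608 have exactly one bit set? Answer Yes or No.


0b100000000000000000000000. Only one bit set => Yes

Yes


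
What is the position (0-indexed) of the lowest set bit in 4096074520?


0b11110100001001010010001100011000. Lowest set bit at position 3

3


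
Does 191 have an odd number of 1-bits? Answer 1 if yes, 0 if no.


0b10111111 has 7 ones => parity 1

1


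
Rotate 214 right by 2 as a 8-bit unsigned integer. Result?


Rotate 0b11010110 right by 2 (8-bit) = 0b10110101 = 181

181


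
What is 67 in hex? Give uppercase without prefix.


67 = 43 hex

43


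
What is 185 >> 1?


0b10111001 >> 1 = 0b1011100 = 92

92


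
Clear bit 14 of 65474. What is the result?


65474 & ~(1 << 14) = 49090

49090


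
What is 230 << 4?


0b11100110 << 4 = 0b111001100000 = 3680

3680


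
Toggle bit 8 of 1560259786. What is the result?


1560259786 ^ (1 << 8) = 1560259786 ^ 256 = 1560260042

1560260042


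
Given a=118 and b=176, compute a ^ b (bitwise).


118 ^ 176 = 198

198


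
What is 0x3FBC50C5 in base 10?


3FBC50C5 hex = 1069306053 decimal

1069306053


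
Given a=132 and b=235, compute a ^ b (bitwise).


132 ^ 235 = 111

111


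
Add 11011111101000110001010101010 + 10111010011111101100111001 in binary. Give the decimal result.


11011111101000110001010101010 + 10111010011111101100111001 = 11110110111100101110111100011 = 517889507

517889507


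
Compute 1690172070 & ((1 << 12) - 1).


1690172070 & 4095 = 2726

2726


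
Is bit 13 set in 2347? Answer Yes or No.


0b100100101011, bit 13 = 0. No

No


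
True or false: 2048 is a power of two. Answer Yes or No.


0b100000000000. Only one bit set => Yes

Yes


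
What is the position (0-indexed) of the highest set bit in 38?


0b100110. Highest set bit at position 5

5


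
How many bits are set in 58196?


0b1110001101010100 has 8 set bits

8


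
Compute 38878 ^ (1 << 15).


38878 ^ (1 << 15) = 38878 ^ 32768 = 6110

6110


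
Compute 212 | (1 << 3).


212 | (1 << 3) = 212 | 8 = 220

220


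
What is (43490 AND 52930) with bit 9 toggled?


Step 1: 43490 & 52930 = 35010
Step 2: 35010 ^ (1 << 9) = 35010 ^ 512 = 35522

35522


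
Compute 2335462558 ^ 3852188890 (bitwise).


0b10001011001101000101010010011110 ^ 0b11100101100110111011110011011010 = 0b1101110101011111110100001000100 = 1857022020

1857022020


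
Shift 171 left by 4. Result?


0b10101011 << 4 = 0b101010110000 = 2736

2736


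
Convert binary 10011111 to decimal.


10011111 in decimal = 159

159


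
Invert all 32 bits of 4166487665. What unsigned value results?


4166487665 ^ 4294967295 = 128479630

128479630


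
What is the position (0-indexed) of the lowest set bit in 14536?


0b11100011001000. Lowest set bit at position 3

3


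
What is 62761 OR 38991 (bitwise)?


0b1111010100101001 | 0b1001100001001111 = 0b1111110101101111 = 64879

64879


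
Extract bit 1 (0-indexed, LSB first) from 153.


0b10011001, position 1 = 0

0


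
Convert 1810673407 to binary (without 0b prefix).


1810673407 = 1101011111011001010111011111111 in binary

1101011111011001010111011111111


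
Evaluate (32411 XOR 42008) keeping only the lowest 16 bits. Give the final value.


Step 1: 32411 ^ 42008 = 55939
Step 2: 55939 & 65535 = 55939

55939


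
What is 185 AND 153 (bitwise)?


0b10111001 & 0b10011001 = 0b10011001 = 153

153


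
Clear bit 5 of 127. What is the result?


127 & ~(1 << 5) = 95

95


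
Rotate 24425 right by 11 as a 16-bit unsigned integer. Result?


Rotate 0b101111101101001 right by 11 (16-bit) = 0b1110110100101011 = 60715

60715


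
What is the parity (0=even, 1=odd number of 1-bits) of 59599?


0b1110100011001111 has 10 ones => parity 0

0


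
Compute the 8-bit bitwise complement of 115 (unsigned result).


~0b1110011 = 0b10001100 = 140 (8-bit unsigned)

140


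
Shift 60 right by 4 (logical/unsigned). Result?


0b111100 >> 4 = 0b11 = 3

3


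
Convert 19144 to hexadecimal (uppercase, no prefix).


19144 = 4AC8 hex

4AC8


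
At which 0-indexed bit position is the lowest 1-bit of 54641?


0b1101010101110001. Lowest set bit at position 0

0


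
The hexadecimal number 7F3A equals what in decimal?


7F3A hex = 32570 decimal

32570


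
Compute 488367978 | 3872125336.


0b11101000110111110011101101010 | 0b11100110110010111111000110011000 = 0b11111111110110111111011111111010 = 4292605946

4292605946


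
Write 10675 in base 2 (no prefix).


10675 = 10100110110011 in binary

10100110110011


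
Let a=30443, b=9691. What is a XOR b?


30443 ^ 9691 = 21296

21296


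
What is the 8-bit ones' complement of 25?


25 ^ 255 = 230

230


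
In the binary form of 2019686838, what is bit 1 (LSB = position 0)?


0b1111000011000011111100110110110, position 1 = 1

1


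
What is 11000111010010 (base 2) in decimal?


11000111010010 in decimal = 12754

12754


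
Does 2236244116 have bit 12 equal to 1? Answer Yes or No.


0b10000101010010100110000010010100, bit 12 = 0. No

No


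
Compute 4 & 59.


0b100 & 0b111011 = 0b0 = 0

0


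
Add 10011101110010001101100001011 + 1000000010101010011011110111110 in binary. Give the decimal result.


10011101110010001101100001011 + 1000000010101010011011110111110 = 1010100000011100101001011001001 = 1410224841

1410224841


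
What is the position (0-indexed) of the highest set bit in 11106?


0b10101101100010. Highest set bit at position 13

13


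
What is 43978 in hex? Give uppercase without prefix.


43978 = ABCA hex

ABCA


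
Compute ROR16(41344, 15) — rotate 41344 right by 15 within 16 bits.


Rotate 0b1010000110000000 right by 15 (16-bit) = 0b100001100000001 = 17153

17153


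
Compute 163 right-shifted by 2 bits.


0b10100011 >> 2 = 0b101000 = 40

40


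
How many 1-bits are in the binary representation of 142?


0b10001110 has 4 set bits

4


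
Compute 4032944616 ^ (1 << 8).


4032944616 ^ (1 << 8) = 4032944616 ^ 256 = 4032944360

4032944360


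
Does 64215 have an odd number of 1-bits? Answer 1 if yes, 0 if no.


0b1111101011010111 has 12 ones => parity 0

0


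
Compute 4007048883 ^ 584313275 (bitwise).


0b11101110110101101011011010110011 ^ 0b100010110100111110100110111011 = 0b11001100000001010101111100001000 = 3422904072

3422904072


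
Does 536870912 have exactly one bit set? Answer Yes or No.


0b100000000000000000000000000000. Only one bit set => Yes

Yes


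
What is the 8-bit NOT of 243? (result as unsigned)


~0b11110011 = 0b1100 = 12 (8-bit unsigned)

12


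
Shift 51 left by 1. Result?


0b110011 << 1 = 0b1100110 = 102

102


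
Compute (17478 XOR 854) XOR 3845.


Step 1: 17478 ^ 854 = 18192
Step 2: 18192 ^ 3845 = 18453

18453


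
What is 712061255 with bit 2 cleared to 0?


712061255 & ~(1 << 2) = 712061251

712061251


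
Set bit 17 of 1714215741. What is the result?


1714215741 | (1 << 17) = 1714215741 | 131072 = 1714346813

1714346813


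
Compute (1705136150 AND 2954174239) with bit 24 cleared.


Step 1: 1705136150 & 2954174239 = 536875030
Step 2: 536875030 & ~(1 << 24) = 536875030

536875030


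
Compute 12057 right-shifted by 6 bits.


0b10111100011001 >> 6 = 0b10111100 = 188

188


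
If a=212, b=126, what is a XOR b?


212 ^ 126 = 170

170


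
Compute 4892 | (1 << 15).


4892 | (1 << 15) = 4892 | 32768 = 37660

37660


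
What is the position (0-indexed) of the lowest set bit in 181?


0b10110101. Lowest set bit at position 0

0


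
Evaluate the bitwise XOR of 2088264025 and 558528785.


0b1111100011110000110000101011001 ^ 0b100001010010100111100100010001 = 0b1011101001100100001100001001000 = 1563564104

1563564104


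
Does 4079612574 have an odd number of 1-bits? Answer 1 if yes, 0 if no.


0b11110011001010011111001010011110 has 19 ones => parity 1

1


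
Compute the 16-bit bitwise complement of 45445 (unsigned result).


~0b1011000110000101 = 0b100111001111010 = 20090 (16-bit unsigned)

20090


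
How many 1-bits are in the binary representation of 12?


0b1100 has 2 set bits

2


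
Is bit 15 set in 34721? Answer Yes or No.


0b1000011110100001, bit 15 = 1. Yes

Yes


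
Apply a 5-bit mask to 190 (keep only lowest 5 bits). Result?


190 & 31 = 30

30


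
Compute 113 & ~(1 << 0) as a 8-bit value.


113 & ~(1 << 0) = 112

112


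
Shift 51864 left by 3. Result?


0b1100101010011000 << 3 = 0b1100101010011000000 = 414912

414912


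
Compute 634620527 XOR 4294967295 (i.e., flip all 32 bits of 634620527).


634620527 ^ 4294967295 = 3660346768

3660346768


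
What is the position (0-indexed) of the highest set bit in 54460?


0b1101010010111100. Highest set bit at position 15

15


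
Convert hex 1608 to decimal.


1608 hex = 5640 decimal

5640


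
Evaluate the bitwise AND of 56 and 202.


0b111000 & 0b11001010 = 0b1000 = 8

8


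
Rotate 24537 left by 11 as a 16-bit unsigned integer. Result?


Rotate 0b101111111011001 left by 11 (16-bit) = 0b1100101011111110 = 51966

51966
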